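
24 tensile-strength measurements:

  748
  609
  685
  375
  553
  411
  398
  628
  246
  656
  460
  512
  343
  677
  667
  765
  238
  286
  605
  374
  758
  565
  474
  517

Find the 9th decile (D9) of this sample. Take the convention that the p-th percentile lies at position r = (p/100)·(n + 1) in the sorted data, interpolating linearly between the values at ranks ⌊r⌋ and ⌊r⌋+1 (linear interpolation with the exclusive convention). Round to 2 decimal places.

Sorted: 238, 246, 286, 343, 374, 375, 398, 411, 460, 474, 512, 517, 553, 565, 605, 609, 628, 656, 667, 677, 685, 748, 758, 765.
n = 24.
r = (90/100)·(24 + 1) = 22.5.
Rank 22 is 748 and rank 23 is 758.
Interpolate: 748 + 0.5·(758 − 748) = 748 + 0.5·10 = 753.

753.00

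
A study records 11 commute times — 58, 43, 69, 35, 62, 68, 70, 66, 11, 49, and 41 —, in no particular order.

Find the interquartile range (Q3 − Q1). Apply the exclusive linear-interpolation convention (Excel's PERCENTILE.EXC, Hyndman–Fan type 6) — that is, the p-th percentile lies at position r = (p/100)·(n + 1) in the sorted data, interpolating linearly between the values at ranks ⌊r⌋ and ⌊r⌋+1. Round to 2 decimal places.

Sorted: 11, 35, 41, 43, 49, 58, 62, 66, 68, 69, 70.
n = 11.
P25: r = 3 (integer) → 41.
P75: r = 9 (integer) → 68.
Difference: 68 − 41 = 27.

27.00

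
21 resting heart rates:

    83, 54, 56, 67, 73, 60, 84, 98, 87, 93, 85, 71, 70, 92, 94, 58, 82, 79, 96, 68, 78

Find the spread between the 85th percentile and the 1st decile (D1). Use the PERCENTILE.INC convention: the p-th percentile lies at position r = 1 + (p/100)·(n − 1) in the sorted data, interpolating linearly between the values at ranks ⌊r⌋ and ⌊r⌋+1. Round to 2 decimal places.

Sorted: 54, 56, 58, 60, 67, 68, 70, 71, 73, 78, 79, 82, 83, 84, 85, 87, 92, 93, 94, 96, 98.
n = 21.
P10: r = 3 (integer) → 58.
P85: r = 18 (integer) → 93.
Difference: 93 − 58 = 35.

35.00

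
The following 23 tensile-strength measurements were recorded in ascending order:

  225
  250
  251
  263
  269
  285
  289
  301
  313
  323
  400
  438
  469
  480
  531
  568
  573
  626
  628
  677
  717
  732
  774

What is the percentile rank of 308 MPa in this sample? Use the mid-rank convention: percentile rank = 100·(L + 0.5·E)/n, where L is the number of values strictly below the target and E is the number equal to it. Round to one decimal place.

Count below 308: L = 8; count equal: E = 0; n = 23.
Percentile rank = 100·(8 + 0.5·0)/23 = 100·8/23 = 34.78.

34.8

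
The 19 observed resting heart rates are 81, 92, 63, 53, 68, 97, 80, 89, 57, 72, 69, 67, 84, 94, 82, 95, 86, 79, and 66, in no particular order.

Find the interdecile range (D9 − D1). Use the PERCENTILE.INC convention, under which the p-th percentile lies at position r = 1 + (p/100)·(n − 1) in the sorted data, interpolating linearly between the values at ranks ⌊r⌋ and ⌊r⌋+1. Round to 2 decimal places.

32.40

Sorted: 53, 57, 63, 66, 67, 68, 69, 72, 79, 80, 81, 82, 84, 86, 89, 92, 94, 95, 97.
n = 19.
P10: r = 2.8; ranks 2–3 are 57, 63; interpolating gives 61.8.
P90: r = 17.2; ranks 17–18 are 94, 95; interpolating gives 94.2.
Difference: 94.2 − 61.8 = 32.4.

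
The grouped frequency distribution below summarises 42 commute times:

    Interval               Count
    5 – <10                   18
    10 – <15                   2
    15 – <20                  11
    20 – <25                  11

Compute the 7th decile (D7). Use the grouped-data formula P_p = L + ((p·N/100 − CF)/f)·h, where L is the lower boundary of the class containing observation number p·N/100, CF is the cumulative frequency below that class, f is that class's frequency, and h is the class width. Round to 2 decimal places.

19.27

N = 42; target position k = 70/100 · 42 = 29.4.
Cumulative frequencies: 18, 20, 31, 42.
Observation 29.4 falls in the class 15 – <20.
L = 15, CF = 20, f = 11, h = 5.
P70 = 15 + ((29.4 − 20)/11)·5 = 15 + 4.27273 = 19.2727.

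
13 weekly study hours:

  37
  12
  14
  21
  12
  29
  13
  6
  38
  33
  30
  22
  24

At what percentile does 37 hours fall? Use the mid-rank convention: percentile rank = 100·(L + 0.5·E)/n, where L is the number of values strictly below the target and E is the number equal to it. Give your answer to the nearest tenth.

Sorted: 6, 12, 12, 13, 14, 21, 22, 24, 29, 30, 33, 37, 38.
Count below 37: L = 11; count equal: E = 1; n = 13.
Percentile rank = 100·(11 + 0.5·1)/13 = 100·11.5/13 = 88.46.

88.5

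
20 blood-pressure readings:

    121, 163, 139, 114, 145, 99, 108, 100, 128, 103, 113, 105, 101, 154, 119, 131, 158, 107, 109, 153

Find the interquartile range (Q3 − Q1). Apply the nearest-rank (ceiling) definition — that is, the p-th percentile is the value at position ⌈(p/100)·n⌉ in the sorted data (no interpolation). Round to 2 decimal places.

Sorted: 99, 100, 101, 103, 105, 107, 108, 109, 113, 114, 119, 121, 128, 131, 139, 145, 153, 154, 158, 163.
n = 20.
P25: rank ⌈25/100·20⌉ = 5 → 105.
P75: rank ⌈75/100·20⌉ = 15 → 139.
Difference: 139 − 105 = 34.

34.00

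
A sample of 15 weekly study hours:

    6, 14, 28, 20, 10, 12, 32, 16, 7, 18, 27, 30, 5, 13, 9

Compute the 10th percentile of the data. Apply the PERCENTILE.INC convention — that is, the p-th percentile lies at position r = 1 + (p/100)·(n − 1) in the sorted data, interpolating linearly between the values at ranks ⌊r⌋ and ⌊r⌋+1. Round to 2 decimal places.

Sorted: 5, 6, 7, 9, 10, 12, 13, 14, 16, 18, 20, 27, 28, 30, 32.
n = 15.
r = 1 + (10/100)·(15 − 1) = 1 + 1.4 = 2.4.
Rank 2 is 6 and rank 3 is 7.
Interpolate: 6 + 0.4·(7 − 6) = 6 + 0.4·1 = 6.4.

6.40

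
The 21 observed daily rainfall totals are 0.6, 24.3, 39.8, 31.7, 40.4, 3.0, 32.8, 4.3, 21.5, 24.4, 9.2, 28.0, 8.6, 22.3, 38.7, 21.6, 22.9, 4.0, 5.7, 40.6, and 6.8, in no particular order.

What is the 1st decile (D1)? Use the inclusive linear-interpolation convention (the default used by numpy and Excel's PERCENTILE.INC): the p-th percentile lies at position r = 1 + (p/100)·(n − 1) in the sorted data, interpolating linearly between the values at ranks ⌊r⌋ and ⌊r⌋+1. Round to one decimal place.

4.0

Sorted: 0.6, 3.0, 4.0, 4.3, 5.7, 6.8, 8.6, 9.2, 21.5, 21.6, 22.3, 22.9, 24.3, 24.4, 28.0, 31.7, 32.8, 38.7, 39.8, 40.4, 40.6.
n = 21.
r = 1 + (10/100)·(21 − 1) = 1 + 2 = 3.
r is an integer, so P10 is the value at rank 3: 4.0.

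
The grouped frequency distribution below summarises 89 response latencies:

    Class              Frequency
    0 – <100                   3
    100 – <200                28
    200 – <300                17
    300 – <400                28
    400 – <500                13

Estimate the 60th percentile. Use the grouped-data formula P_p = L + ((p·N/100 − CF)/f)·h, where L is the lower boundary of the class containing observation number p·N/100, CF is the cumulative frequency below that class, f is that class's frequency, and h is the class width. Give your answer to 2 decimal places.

319.29

N = 89; target position k = 60/100 · 89 = 53.4.
Cumulative frequencies: 3, 31, 48, 76, 89.
Observation 53.4 falls in the class 300 – <400.
L = 300, CF = 48, f = 28, h = 100.
P60 = 300 + ((53.4 − 48)/28)·100 = 300 + 19.2857 = 319.286.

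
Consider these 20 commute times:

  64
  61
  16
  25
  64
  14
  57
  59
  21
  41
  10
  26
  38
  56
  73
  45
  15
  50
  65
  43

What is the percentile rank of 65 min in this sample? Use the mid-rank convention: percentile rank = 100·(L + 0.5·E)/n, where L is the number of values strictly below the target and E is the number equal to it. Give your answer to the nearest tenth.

92.5

Sorted: 10, 14, 15, 16, 21, 25, 26, 38, 41, 43, 45, 50, 56, 57, 59, 61, 64, 64, 65, 73.
Count below 65: L = 18; count equal: E = 1; n = 20.
Percentile rank = 100·(18 + 0.5·1)/20 = 100·18.5/20 = 92.5.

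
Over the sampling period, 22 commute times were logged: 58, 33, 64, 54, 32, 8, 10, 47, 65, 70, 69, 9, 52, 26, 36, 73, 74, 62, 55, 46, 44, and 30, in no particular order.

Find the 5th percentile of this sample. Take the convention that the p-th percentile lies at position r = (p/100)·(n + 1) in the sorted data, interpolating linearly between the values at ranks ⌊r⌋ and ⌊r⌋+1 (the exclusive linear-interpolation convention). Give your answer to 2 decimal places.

Sorted: 8, 9, 10, 26, 30, 32, 33, 36, 44, 46, 47, 52, 54, 55, 58, 62, 64, 65, 69, 70, 73, 74.
n = 22.
r = (5/100)·(22 + 1) = 1.15.
Rank 1 is 8 and rank 2 is 9.
Interpolate: 8 + 0.15·(9 − 8) = 8 + 0.15·1 = 8.15.

8.15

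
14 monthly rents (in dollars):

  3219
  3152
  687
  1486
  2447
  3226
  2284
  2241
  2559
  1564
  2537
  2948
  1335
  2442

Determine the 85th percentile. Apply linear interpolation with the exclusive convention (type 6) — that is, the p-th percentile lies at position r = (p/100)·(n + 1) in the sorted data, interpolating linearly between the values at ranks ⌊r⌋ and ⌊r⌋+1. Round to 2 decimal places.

Sorted: 687, 1335, 1486, 1564, 2241, 2284, 2442, 2447, 2537, 2559, 2948, 3152, 3219, 3226.
n = 14.
r = (85/100)·(14 + 1) = 12.75.
Rank 12 is 3152 and rank 13 is 3219.
Interpolate: 3152 + 0.75·(3219 − 3152) = 3152 + 0.75·67 = 3202.25.

3202.25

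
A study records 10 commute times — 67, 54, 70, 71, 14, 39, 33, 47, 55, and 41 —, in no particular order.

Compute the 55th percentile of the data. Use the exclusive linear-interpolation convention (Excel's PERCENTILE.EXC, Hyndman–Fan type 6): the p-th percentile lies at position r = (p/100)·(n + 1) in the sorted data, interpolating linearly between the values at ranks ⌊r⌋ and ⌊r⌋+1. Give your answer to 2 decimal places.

Sorted: 14, 33, 39, 41, 47, 54, 55, 67, 70, 71.
n = 10.
r = (55/100)·(10 + 1) = 6.05.
Rank 6 is 54 and rank 7 is 55.
Interpolate: 54 + 0.05·(55 − 54) = 54 + 0.05·1 = 54.05.

54.05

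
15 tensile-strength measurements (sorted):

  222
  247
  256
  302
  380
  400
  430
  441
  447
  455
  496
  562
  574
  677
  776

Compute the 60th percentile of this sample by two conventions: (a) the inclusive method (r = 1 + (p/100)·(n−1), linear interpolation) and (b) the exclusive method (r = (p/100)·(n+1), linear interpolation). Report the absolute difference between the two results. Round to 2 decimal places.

n = 15.
(a) r = 9.4; between ranks 9 (447) and 10 (455): 450.2.
(b) r = 9.6; between ranks 9 (447) and 10 (455): 451.8.
|450.2 − 451.8| = 1.6.

1.60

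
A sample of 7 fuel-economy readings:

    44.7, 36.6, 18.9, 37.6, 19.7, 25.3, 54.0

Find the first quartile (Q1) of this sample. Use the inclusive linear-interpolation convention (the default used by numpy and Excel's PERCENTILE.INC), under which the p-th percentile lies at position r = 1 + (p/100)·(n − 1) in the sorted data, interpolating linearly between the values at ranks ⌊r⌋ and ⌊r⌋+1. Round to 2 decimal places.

22.50

Sorted: 18.9, 19.7, 25.3, 36.6, 37.6, 44.7, 54.0.
n = 7.
r = 1 + (25/100)·(7 − 1) = 1 + 1.5 = 2.5.
Rank 2 is 19.7 and rank 3 is 25.3.
Interpolate: 19.7 + 0.5·(25.3 − 19.7) = 19.7 + 0.5·5.6 = 22.5.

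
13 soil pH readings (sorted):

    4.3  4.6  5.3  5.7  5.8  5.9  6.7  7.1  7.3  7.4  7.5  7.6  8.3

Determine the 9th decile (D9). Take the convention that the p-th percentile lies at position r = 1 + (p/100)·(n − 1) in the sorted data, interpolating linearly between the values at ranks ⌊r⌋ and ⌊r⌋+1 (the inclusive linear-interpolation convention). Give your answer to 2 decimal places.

7.58

n = 13.
r = 1 + (90/100)·(13 − 1) = 1 + 10.8 = 11.8.
Rank 11 is 7.5 and rank 12 is 7.6.
Interpolate: 7.5 + 0.8·(7.6 − 7.5) = 7.5 + 0.8·0.1 = 7.58.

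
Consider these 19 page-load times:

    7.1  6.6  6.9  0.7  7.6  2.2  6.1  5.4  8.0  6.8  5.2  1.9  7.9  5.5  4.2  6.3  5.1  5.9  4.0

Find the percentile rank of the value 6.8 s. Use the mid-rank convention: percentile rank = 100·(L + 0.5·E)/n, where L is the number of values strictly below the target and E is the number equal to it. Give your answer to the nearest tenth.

71.1

Sorted: 0.7, 1.9, 2.2, 4.0, 4.2, 5.1, 5.2, 5.4, 5.5, 5.9, 6.1, 6.3, 6.6, 6.8, 6.9, 7.1, 7.6, 7.9, 8.0.
Count below 6.8: L = 13; count equal: E = 1; n = 19.
Percentile rank = 100·(13 + 0.5·1)/19 = 100·13.5/19 = 71.05.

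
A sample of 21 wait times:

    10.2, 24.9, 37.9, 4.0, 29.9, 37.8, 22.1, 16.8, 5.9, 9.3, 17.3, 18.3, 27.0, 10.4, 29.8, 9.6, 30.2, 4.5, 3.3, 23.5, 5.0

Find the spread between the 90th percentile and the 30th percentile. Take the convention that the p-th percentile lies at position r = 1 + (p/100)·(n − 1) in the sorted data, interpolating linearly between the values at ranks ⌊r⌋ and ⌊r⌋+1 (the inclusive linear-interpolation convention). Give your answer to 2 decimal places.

Sorted: 3.3, 4.0, 4.5, 5.0, 5.9, 9.3, 9.6, 10.2, 10.4, 16.8, 17.3, 18.3, 22.1, 23.5, 24.9, 27.0, 29.8, 29.9, 30.2, 37.8, 37.9.
n = 21.
P30: r = 7 (integer) → 9.6.
P90: r = 19 (integer) → 30.2.
Difference: 30.2 − 9.6 = 20.6.

20.60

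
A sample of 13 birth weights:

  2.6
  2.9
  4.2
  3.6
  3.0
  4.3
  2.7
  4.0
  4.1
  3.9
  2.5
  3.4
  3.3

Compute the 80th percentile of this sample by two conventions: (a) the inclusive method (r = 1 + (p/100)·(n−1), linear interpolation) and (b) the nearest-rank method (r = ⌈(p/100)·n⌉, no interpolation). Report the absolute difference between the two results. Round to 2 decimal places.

0.04

Sorted: 2.5, 2.6, 2.7, 2.9, 3.0, 3.3, 3.4, 3.6, 3.9, 4.0, 4.1, 4.2, 4.3.
n = 13.
(a) r = 10.6; between ranks 10 (4.0) and 11 (4.1): 4.06.
(b) the nearest-rank method: rank 11 → 4.1.
|4.06 − 4.1| = 0.04.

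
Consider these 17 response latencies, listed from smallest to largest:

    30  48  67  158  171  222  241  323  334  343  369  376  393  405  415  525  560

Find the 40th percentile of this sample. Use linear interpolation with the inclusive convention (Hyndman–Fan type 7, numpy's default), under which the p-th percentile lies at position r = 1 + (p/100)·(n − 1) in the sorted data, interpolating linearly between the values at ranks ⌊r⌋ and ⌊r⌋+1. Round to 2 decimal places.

n = 17.
r = 1 + (40/100)·(17 − 1) = 1 + 6.4 = 7.4.
Rank 7 is 241 and rank 8 is 323.
Interpolate: 241 + 0.4·(323 − 241) = 241 + 0.4·82 = 273.8.

273.80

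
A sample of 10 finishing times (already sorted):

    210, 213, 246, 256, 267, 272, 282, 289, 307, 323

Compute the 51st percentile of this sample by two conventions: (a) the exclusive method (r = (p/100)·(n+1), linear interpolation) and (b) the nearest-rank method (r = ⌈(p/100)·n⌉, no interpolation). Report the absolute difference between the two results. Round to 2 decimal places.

1.95

n = 10.
(a) r = 5.61; between ranks 5 (267) and 6 (272): 270.05.
(b) the nearest-rank method: rank 6 → 272.
|270.05 − 272| = 1.95.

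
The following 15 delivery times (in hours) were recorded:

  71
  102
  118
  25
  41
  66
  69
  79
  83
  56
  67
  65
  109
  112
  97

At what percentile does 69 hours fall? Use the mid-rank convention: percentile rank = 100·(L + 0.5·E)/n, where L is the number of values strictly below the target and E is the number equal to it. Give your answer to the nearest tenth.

43.3

Sorted: 25, 41, 56, 65, 66, 67, 69, 71, 79, 83, 97, 102, 109, 112, 118.
Count below 69: L = 6; count equal: E = 1; n = 15.
Percentile rank = 100·(6 + 0.5·1)/15 = 100·6.5/15 = 43.33.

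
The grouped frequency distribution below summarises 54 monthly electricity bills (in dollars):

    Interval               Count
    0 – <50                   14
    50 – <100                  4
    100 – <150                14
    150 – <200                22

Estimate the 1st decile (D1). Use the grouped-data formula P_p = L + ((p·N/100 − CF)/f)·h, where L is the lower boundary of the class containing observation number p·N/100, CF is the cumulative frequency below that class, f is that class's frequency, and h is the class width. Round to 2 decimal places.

N = 54; target position k = 10/100 · 54 = 5.4.
Cumulative frequencies: 14, 18, 32, 54.
Observation 5.4 falls in the class 0 – <50.
L = 0, CF = 0, f = 14, h = 50.
P10 = 0 + ((5.4 − 0)/14)·50 = 0 + 19.2857 = 19.2857.

19.29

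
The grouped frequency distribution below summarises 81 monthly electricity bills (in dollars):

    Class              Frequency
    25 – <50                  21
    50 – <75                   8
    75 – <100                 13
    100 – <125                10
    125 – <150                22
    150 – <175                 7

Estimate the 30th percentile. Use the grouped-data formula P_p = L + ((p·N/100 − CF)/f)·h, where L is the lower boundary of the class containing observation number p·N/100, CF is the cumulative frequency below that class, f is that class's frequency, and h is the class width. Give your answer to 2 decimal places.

60.31

N = 81; target position k = 30/100 · 81 = 24.3.
Cumulative frequencies: 21, 29, 42, 52, 74, 81.
Observation 24.3 falls in the class 50 – <75.
L = 50, CF = 21, f = 8, h = 25.
P30 = 50 + ((24.3 − 21)/8)·25 = 50 + 10.3125 = 60.3125.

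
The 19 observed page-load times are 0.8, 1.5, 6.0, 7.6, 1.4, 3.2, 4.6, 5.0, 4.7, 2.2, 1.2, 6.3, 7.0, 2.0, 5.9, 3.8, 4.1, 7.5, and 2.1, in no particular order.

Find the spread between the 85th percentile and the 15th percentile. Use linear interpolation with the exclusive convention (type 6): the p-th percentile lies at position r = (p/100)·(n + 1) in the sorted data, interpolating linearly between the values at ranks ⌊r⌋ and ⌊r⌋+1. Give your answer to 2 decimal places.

Sorted: 0.8, 1.2, 1.4, 1.5, 2.0, 2.1, 2.2, 3.2, 3.8, 4.1, 4.6, 4.7, 5.0, 5.9, 6.0, 6.3, 7.0, 7.5, 7.6.
n = 19.
P15: r = 3 (integer) → 1.4.
P85: r = 17 (integer) → 7.
Difference: 7 − 1.4 = 5.6.

5.60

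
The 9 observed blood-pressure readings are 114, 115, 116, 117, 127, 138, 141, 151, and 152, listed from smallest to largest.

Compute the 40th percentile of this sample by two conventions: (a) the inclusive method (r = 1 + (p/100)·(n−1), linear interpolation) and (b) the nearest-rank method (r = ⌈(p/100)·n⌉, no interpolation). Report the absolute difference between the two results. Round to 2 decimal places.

2.00

n = 9.
(a) r = 4.2; between ranks 4 (117) and 5 (127): 119.
(b) the nearest-rank method: rank 4 → 117.
|119 − 117| = 2.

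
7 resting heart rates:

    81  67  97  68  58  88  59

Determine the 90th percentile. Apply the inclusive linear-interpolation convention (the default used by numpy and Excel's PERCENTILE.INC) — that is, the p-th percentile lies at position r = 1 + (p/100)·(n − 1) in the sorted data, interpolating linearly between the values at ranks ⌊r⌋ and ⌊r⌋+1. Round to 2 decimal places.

91.60

Sorted: 58, 59, 67, 68, 81, 88, 97.
n = 7.
r = 1 + (90/100)·(7 − 1) = 1 + 5.4 = 6.4.
Rank 6 is 88 and rank 7 is 97.
Interpolate: 88 + 0.4·(97 − 88) = 88 + 0.4·9 = 91.6.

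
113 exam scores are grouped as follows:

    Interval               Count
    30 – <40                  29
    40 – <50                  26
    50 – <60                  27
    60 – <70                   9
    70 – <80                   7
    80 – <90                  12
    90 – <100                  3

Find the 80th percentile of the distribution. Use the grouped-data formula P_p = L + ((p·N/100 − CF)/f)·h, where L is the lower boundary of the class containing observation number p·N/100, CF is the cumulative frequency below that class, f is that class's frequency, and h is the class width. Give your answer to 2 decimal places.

N = 113; target position k = 80/100 · 113 = 90.4.
Cumulative frequencies: 29, 55, 82, 91, 98, 110, 113.
Observation 90.4 falls in the class 60 – <70.
L = 60, CF = 82, f = 9, h = 10.
P80 = 60 + ((90.4 − 82)/9)·10 = 60 + 9.33333 = 69.3333.

69.33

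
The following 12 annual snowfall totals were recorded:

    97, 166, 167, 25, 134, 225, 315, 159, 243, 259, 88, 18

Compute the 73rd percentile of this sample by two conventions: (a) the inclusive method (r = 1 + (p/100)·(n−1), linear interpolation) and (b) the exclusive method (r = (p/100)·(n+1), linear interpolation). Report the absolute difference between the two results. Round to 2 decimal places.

Sorted: 18, 25, 88, 97, 134, 159, 166, 167, 225, 243, 259, 315.
n = 12.
(a) r = 9.03; between ranks 9 (225) and 10 (243): 225.54.
(b) r = 9.49; between ranks 9 (225) and 10 (243): 233.82.
|225.54 − 233.82| = 8.28.

8.28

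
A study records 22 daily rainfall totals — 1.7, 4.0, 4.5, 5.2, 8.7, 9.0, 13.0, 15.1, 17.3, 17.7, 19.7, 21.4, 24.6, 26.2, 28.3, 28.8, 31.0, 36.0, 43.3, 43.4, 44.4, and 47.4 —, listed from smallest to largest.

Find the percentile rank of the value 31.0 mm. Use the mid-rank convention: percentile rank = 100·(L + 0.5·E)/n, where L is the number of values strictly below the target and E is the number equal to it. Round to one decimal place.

75.0

Count below 31.0: L = 16; count equal: E = 1; n = 22.
Percentile rank = 100·(16 + 0.5·1)/22 = 100·16.5/22 = 75.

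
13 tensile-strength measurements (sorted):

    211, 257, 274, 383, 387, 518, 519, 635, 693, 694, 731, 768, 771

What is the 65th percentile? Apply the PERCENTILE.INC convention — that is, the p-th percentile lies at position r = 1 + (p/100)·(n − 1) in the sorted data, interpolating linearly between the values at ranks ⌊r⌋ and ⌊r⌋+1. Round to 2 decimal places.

681.40

n = 13.
r = 1 + (65/100)·(13 − 1) = 1 + 7.8 = 8.8.
Rank 8 is 635 and rank 9 is 693.
Interpolate: 635 + 0.8·(693 − 635) = 635 + 0.8·58 = 681.4.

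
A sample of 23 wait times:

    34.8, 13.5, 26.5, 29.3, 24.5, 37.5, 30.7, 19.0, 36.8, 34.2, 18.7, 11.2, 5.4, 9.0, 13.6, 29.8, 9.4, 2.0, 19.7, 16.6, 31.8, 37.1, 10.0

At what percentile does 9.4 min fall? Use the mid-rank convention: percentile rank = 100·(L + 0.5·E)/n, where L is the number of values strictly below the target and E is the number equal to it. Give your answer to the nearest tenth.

15.2

Sorted: 2.0, 5.4, 9.0, 9.4, 10.0, 11.2, 13.5, 13.6, 16.6, 18.7, 19.0, 19.7, 24.5, 26.5, 29.3, 29.8, 30.7, 31.8, 34.2, 34.8, 36.8, 37.1, 37.5.
Count below 9.4: L = 3; count equal: E = 1; n = 23.
Percentile rank = 100·(3 + 0.5·1)/23 = 100·3.5/23 = 15.22.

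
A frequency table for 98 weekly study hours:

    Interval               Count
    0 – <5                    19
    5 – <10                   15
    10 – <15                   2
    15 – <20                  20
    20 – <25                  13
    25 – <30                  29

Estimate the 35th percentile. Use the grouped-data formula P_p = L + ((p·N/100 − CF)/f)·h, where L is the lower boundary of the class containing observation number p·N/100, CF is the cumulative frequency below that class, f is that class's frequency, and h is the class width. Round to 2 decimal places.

N = 98; target position k = 35/100 · 98 = 34.3.
Cumulative frequencies: 19, 34, 36, 56, 69, 98.
Observation 34.3 falls in the class 10 – <15.
L = 10, CF = 34, f = 2, h = 5.
P35 = 10 + ((34.3 − 34)/2)·5 = 10 + 0.75 = 10.75.

10.75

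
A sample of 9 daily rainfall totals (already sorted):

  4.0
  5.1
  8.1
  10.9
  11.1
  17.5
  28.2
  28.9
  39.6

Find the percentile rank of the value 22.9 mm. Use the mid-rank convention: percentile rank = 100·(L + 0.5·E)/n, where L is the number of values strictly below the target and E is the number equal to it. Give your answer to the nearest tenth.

Count below 22.9: L = 6; count equal: E = 0; n = 9.
Percentile rank = 100·(6 + 0.5·0)/9 = 100·6/9 = 66.67.

66.7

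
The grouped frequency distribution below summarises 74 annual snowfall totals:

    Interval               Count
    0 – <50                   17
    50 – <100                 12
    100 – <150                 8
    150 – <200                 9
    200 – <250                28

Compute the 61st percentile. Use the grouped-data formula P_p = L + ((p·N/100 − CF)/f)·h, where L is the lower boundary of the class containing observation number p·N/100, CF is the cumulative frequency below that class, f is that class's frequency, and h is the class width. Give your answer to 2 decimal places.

195.22

N = 74; target position k = 61/100 · 74 = 45.14.
Cumulative frequencies: 17, 29, 37, 46, 74.
Observation 45.14 falls in the class 150 – <200.
L = 150, CF = 37, f = 9, h = 50.
P61 = 150 + ((45.14 − 37)/9)·50 = 150 + 45.2222 = 195.222.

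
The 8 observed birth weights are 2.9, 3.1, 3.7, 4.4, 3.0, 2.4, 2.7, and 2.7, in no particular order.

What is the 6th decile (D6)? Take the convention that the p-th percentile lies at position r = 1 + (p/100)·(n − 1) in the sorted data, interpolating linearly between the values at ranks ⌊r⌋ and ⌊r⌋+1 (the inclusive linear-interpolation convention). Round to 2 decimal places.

Sorted: 2.4, 2.7, 2.7, 2.9, 3.0, 3.1, 3.7, 4.4.
n = 8.
r = 1 + (60/100)·(8 − 1) = 1 + 4.2 = 5.2.
Rank 5 is 3.0 and rank 6 is 3.1.
Interpolate: 3.0 + 0.2·(3.1 − 3.0) = 3.0 + 0.2·0.1 = 3.02.

3.02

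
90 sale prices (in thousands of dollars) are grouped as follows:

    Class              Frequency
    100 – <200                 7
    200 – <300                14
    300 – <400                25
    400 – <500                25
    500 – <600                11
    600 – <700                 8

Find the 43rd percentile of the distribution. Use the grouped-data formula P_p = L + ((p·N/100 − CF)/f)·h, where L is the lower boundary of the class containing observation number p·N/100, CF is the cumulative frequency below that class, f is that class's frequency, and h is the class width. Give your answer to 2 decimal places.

N = 90; target position k = 43/100 · 90 = 38.7.
Cumulative frequencies: 7, 21, 46, 71, 82, 90.
Observation 38.7 falls in the class 300 – <400.
L = 300, CF = 21, f = 25, h = 100.
P43 = 300 + ((38.7 − 21)/25)·100 = 300 + 70.8 = 370.8.

370.80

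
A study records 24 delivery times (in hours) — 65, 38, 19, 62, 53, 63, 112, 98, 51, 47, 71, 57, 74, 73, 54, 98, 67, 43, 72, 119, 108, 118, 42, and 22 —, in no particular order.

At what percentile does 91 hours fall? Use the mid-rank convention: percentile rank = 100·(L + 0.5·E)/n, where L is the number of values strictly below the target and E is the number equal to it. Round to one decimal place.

Sorted: 19, 22, 38, 42, 43, 47, 51, 53, 54, 57, 62, 63, 65, 67, 71, 72, 73, 74, 98, 98, 108, 112, 118, 119.
Count below 91: L = 18; count equal: E = 0; n = 24.
Percentile rank = 100·(18 + 0.5·0)/24 = 100·18/24 = 75.

75.0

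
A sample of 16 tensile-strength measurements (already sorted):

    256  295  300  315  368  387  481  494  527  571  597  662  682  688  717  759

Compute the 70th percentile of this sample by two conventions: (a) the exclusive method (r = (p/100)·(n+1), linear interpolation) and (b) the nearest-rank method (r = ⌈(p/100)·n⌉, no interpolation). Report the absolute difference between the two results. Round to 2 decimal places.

6.50

n = 16.
(a) r = 11.9; between ranks 11 (597) and 12 (662): 655.5.
(b) the nearest-rank method: rank 12 → 662.
|655.5 − 662| = 6.5.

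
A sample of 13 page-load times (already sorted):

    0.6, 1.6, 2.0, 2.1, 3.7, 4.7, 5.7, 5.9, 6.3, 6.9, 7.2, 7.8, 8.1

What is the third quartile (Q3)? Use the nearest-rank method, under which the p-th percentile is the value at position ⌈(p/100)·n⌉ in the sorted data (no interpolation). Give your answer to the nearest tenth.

n = 13.
Position = ⌈75/100 · 13⌉ = ⌈9.75⌉ = 10.
The value at rank 10 is 6.9.

6.9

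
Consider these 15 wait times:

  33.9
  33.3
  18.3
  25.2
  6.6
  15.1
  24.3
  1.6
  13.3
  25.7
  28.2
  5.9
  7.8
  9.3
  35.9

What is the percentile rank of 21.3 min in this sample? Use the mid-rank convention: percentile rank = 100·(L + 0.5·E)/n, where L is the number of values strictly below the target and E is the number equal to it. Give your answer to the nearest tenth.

53.3

Sorted: 1.6, 5.9, 6.6, 7.8, 9.3, 13.3, 15.1, 18.3, 24.3, 25.2, 25.7, 28.2, 33.3, 33.9, 35.9.
Count below 21.3: L = 8; count equal: E = 0; n = 15.
Percentile rank = 100·(8 + 0.5·0)/15 = 100·8/15 = 53.33.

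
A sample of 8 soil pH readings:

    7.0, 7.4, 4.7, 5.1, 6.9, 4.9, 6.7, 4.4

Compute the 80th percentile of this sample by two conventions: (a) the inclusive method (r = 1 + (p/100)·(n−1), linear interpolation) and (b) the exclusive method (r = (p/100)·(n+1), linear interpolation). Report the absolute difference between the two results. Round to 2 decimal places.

Sorted: 4.4, 4.7, 4.9, 5.1, 6.7, 6.9, 7.0, 7.4.
n = 8.
(a) r = 6.6; between ranks 6 (6.9) and 7 (7.0): 6.96.
(b) r = 7.2; between ranks 7 (7.0) and 8 (7.4): 7.08.
|6.96 − 7.08| = 0.12.

0.12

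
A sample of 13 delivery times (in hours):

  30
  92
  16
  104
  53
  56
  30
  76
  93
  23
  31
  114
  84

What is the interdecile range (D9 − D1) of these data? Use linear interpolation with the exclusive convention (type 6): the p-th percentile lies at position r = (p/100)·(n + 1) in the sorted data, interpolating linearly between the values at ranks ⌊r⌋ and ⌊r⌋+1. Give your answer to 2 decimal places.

Sorted: 16, 23, 30, 30, 31, 53, 56, 76, 84, 92, 93, 104, 114.
n = 13.
P10: r = 1.4; ranks 1–2 are 16, 23; interpolating gives 18.8.
P90: r = 12.6; ranks 12–13 are 104, 114; interpolating gives 110.
Difference: 110 − 18.8 = 91.2.

91.20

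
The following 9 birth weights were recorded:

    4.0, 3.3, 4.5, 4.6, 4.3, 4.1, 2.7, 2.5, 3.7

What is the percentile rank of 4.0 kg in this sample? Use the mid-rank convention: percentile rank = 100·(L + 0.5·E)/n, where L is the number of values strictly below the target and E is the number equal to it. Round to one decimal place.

50.0

Sorted: 2.5, 2.7, 3.3, 3.7, 4.0, 4.1, 4.3, 4.5, 4.6.
Count below 4.0: L = 4; count equal: E = 1; n = 9.
Percentile rank = 100·(4 + 0.5·1)/9 = 100·4.5/9 = 50.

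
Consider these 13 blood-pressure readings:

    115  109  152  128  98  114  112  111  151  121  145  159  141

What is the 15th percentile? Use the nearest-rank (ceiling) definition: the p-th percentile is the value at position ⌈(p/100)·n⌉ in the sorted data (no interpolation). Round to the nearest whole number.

Sorted: 98, 109, 111, 112, 114, 115, 121, 128, 141, 145, 151, 152, 159.
n = 13.
Position = ⌈15/100 · 13⌉ = ⌈1.95⌉ = 2.
The value at rank 2 is 109.

109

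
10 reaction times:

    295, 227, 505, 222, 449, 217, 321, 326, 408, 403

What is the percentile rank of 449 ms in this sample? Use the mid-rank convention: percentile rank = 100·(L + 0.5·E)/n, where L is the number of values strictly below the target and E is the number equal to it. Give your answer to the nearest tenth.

Sorted: 217, 222, 227, 295, 321, 326, 403, 408, 449, 505.
Count below 449: L = 8; count equal: E = 1; n = 10.
Percentile rank = 100·(8 + 0.5·1)/10 = 100·8.5/10 = 85.

85.0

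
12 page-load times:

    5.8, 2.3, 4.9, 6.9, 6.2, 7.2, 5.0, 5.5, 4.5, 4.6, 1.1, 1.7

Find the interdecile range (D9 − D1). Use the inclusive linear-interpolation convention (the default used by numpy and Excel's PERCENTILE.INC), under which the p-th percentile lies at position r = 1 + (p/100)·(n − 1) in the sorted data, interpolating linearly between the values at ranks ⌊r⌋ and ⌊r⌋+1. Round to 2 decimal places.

Sorted: 1.1, 1.7, 2.3, 4.5, 4.6, 4.9, 5.0, 5.5, 5.8, 6.2, 6.9, 7.2.
n = 12.
P10: r = 2.1; ranks 2–3 are 1.7, 2.3; interpolating gives 1.76.
P90: r = 10.9; ranks 10–11 are 6.2, 6.9; interpolating gives 6.83.
Difference: 6.83 − 1.76 = 5.07.

5.07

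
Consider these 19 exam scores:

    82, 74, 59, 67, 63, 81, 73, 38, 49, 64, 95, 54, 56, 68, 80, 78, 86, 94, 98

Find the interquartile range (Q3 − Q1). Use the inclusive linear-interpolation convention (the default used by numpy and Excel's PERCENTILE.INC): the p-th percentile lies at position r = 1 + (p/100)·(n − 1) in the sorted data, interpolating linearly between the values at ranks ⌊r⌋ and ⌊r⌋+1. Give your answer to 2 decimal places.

Sorted: 38, 49, 54, 56, 59, 63, 64, 67, 68, 73, 74, 78, 80, 81, 82, 86, 94, 95, 98.
n = 19.
P25: r = 5.5; ranks 5–6 are 59, 63; interpolating gives 61.
P75: r = 14.5; ranks 14–15 are 81, 82; interpolating gives 81.5.
Difference: 81.5 − 61 = 20.5.

20.50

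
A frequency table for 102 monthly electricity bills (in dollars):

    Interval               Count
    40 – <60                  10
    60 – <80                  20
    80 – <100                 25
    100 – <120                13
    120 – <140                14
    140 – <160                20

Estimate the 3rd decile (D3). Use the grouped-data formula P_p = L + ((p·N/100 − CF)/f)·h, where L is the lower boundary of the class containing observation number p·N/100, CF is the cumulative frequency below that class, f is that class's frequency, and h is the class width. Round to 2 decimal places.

80.48

N = 102; target position k = 30/100 · 102 = 30.6.
Cumulative frequencies: 10, 30, 55, 68, 82, 102.
Observation 30.6 falls in the class 80 – <100.
L = 80, CF = 30, f = 25, h = 20.
P30 = 80 + ((30.6 − 30)/25)·20 = 80 + 0.48 = 80.48.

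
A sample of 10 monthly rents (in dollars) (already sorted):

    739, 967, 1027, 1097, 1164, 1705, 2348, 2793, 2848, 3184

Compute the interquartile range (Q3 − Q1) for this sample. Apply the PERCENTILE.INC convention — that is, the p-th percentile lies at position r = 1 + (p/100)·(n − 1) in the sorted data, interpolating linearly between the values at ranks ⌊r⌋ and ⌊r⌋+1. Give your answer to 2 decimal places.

1637.25

n = 10.
P25: r = 3.25; ranks 3–4 are 1027, 1097; interpolating gives 1044.5.
P75: r = 7.75; ranks 7–8 are 2348, 2793; interpolating gives 2681.75.
Difference: 2681.75 − 1044.5 = 1637.25.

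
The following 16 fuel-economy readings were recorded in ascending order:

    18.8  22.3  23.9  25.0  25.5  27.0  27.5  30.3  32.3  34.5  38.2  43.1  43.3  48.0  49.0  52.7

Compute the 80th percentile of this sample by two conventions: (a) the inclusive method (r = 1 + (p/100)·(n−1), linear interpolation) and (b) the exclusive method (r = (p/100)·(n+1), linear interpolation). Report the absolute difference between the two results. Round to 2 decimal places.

n = 16.
(a) r = 13 → value at rank 13 = 43.3.
(b) r = 13.6; between ranks 13 (43.3) and 14 (48.0): 46.12.
|43.3 − 46.12| = 2.82.

2.82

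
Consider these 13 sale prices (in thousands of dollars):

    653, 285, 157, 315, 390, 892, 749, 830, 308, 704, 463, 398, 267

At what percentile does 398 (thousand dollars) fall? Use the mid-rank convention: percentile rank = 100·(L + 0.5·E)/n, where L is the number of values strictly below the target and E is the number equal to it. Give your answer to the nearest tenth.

50.0

Sorted: 157, 267, 285, 308, 315, 390, 398, 463, 653, 704, 749, 830, 892.
Count below 398: L = 6; count equal: E = 1; n = 13.
Percentile rank = 100·(6 + 0.5·1)/13 = 100·6.5/13 = 50.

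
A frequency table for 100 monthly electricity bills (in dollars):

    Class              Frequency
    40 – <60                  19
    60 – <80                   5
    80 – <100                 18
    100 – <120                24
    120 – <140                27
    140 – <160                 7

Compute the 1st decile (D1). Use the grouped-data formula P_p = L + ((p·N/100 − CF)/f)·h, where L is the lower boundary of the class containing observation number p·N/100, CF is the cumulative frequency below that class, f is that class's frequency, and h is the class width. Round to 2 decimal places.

50.53

N = 100; target position k = 10/100 · 100 = 10.
Cumulative frequencies: 19, 24, 42, 66, 93, 100.
Observation 10 falls in the class 40 – <60.
L = 40, CF = 0, f = 19, h = 20.
P10 = 40 + ((10 − 0)/19)·20 = 40 + 10.5263 = 50.5263.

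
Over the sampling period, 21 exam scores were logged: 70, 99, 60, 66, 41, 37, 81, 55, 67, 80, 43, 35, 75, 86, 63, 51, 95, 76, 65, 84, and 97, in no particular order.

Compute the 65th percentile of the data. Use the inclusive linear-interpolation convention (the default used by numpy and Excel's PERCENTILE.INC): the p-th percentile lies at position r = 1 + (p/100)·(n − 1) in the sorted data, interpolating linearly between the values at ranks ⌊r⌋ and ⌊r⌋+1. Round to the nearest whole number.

76

Sorted: 35, 37, 41, 43, 51, 55, 60, 63, 65, 66, 67, 70, 75, 76, 80, 81, 84, 86, 95, 97, 99.
n = 21.
r = 1 + (65/100)·(21 − 1) = 1 + 13 = 14.
r is an integer, so P65 is the value at rank 14: 76.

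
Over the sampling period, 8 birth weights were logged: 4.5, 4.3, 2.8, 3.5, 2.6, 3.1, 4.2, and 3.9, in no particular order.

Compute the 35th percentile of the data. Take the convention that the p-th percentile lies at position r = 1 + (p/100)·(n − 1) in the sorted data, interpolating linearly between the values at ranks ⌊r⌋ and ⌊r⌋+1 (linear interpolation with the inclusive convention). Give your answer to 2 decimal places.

Sorted: 2.6, 2.8, 3.1, 3.5, 3.9, 4.2, 4.3, 4.5.
n = 8.
r = 1 + (35/100)·(8 − 1) = 1 + 2.45 = 3.45.
Rank 3 is 3.1 and rank 4 is 3.5.
Interpolate: 3.1 + 0.45·(3.5 − 3.1) = 3.1 + 0.45·0.4 = 3.28.

3.28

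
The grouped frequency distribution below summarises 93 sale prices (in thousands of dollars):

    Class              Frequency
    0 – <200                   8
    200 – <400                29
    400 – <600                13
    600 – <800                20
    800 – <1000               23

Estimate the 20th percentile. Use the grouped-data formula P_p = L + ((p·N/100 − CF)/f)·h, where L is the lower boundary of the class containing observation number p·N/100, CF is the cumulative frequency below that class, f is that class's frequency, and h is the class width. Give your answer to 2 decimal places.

N = 93; target position k = 20/100 · 93 = 18.6.
Cumulative frequencies: 8, 37, 50, 70, 93.
Observation 18.6 falls in the class 200 – <400.
L = 200, CF = 8, f = 29, h = 200.
P20 = 200 + ((18.6 − 8)/29)·200 = 200 + 73.1034 = 273.103.

273.10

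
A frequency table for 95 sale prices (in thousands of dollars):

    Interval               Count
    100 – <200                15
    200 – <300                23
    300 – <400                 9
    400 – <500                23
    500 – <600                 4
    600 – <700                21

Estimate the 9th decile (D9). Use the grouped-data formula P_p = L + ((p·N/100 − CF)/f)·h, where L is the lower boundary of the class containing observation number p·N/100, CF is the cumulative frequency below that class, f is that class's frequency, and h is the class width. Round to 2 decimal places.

N = 95; target position k = 90/100 · 95 = 85.5.
Cumulative frequencies: 15, 38, 47, 70, 74, 95.
Observation 85.5 falls in the class 600 – <700.
L = 600, CF = 74, f = 21, h = 100.
P90 = 600 + ((85.5 − 74)/21)·100 = 600 + 54.7619 = 654.762.

654.76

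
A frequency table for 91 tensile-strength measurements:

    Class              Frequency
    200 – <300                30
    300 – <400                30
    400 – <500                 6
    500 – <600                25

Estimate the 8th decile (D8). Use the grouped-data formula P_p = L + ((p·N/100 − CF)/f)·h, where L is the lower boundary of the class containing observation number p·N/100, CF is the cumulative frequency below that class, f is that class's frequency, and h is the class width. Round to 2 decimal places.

527.20

N = 91; target position k = 80/100 · 91 = 72.8.
Cumulative frequencies: 30, 60, 66, 91.
Observation 72.8 falls in the class 500 – <600.
L = 500, CF = 66, f = 25, h = 100.
P80 = 500 + ((72.8 − 66)/25)·100 = 500 + 27.2 = 527.2.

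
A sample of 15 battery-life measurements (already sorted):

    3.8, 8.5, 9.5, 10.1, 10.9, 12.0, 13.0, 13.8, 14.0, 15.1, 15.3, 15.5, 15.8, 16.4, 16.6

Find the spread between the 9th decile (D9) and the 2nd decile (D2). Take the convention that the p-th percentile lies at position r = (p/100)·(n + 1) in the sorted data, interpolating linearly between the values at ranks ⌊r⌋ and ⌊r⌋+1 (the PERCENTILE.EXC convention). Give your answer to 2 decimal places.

n = 15.
P20: r = 3.2; ranks 3–4 are 9.5, 10.1; interpolating gives 9.62.
P90: r = 14.4; ranks 14–15 are 16.4, 16.6; interpolating gives 16.48.
Difference: 16.48 − 9.62 = 6.86.

6.86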